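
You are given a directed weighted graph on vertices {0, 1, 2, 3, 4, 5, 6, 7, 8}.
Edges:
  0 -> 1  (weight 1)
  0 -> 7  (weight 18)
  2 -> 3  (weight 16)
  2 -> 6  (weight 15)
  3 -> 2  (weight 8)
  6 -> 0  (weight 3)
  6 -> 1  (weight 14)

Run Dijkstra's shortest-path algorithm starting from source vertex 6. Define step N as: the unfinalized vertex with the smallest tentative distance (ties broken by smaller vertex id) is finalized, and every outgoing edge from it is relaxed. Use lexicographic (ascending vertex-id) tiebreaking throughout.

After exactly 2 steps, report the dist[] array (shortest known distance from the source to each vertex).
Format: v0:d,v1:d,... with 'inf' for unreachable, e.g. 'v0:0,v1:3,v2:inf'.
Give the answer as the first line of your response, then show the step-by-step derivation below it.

v0:3,v1:4,v2:inf,v3:inf,v4:inf,v5:inf,v6:0,v7:21,v8:inf

step 1: dist = v0:3,v1:14,v2:inf,v3:inf,v4:inf,v5:inf,v6:0,v7:inf,v8:inf
step 2: dist = v0:3,v1:4,v2:inf,v3:inf,v4:inf,v5:inf,v6:0,v7:21,v8:inf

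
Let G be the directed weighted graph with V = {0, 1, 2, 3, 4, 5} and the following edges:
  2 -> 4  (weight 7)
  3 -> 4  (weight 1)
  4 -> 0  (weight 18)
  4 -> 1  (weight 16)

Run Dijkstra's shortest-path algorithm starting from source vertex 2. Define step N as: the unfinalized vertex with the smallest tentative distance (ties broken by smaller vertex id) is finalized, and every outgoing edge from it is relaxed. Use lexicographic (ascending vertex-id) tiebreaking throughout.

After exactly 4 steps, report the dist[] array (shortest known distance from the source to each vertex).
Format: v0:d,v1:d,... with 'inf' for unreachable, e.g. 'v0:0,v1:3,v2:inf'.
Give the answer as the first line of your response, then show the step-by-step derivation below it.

v0:25,v1:23,v2:0,v3:inf,v4:7,v5:inf

step 1: dist = v0:inf,v1:inf,v2:0,v3:inf,v4:7,v5:inf
step 2: dist = v0:25,v1:23,v2:0,v3:inf,v4:7,v5:inf
step 3: dist = v0:25,v1:23,v2:0,v3:inf,v4:7,v5:inf
step 4: dist = v0:25,v1:23,v2:0,v3:inf,v4:7,v5:inf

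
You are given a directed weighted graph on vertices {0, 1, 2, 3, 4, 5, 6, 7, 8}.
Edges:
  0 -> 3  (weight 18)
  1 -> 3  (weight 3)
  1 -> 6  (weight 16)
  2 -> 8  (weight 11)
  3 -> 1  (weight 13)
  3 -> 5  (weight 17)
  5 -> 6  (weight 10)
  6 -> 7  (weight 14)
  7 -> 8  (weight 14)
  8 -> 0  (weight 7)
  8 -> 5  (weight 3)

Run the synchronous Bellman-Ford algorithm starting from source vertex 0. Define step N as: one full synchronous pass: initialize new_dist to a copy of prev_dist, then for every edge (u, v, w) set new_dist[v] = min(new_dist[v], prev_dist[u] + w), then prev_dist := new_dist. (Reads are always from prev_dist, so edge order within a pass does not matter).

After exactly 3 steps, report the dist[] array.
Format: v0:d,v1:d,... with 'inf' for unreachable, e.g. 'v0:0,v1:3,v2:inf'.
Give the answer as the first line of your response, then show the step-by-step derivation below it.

v0:0,v1:31,v2:inf,v3:18,v4:inf,v5:35,v6:45,v7:inf,v8:inf

step 1: dist = v0:0,v1:inf,v2:inf,v3:18,v4:inf,v5:inf,v6:inf,v7:inf,v8:inf
step 2: dist = v0:0,v1:31,v2:inf,v3:18,v4:inf,v5:35,v6:inf,v7:inf,v8:inf
step 3: dist = v0:0,v1:31,v2:inf,v3:18,v4:inf,v5:35,v6:45,v7:inf,v8:inf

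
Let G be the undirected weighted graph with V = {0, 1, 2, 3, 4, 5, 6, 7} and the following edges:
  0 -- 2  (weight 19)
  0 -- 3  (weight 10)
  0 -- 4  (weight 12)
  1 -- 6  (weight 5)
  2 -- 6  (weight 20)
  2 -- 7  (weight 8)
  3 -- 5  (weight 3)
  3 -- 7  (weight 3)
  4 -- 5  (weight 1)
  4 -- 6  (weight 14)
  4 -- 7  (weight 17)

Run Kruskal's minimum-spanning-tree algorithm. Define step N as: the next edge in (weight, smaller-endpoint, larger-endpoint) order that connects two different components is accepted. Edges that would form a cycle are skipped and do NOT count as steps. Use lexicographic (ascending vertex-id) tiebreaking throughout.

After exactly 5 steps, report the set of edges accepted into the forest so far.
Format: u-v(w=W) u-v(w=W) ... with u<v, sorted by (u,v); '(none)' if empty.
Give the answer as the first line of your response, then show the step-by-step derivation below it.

1-6(w=5) 2-7(w=8) 3-5(w=3) 3-7(w=3) 4-5(w=1)

step 1: add edge 4-5 (w=1); MST = {4-5(w=1)}
step 2: add edge 3-5 (w=3); MST = {3-5(w=3) 4-5(w=1)}
step 3: add edge 3-7 (w=3); MST = {3-5(w=3) 3-7(w=3) 4-5(w=1)}
step 4: add edge 1-6 (w=5); MST = {1-6(w=5) 3-5(w=3) 3-7(w=3) 4-5(w=1)}
step 5: add edge 2-7 (w=8); MST = {1-6(w=5) 2-7(w=8) 3-5(w=3) 3-7(w=3) 4-5(w=1)}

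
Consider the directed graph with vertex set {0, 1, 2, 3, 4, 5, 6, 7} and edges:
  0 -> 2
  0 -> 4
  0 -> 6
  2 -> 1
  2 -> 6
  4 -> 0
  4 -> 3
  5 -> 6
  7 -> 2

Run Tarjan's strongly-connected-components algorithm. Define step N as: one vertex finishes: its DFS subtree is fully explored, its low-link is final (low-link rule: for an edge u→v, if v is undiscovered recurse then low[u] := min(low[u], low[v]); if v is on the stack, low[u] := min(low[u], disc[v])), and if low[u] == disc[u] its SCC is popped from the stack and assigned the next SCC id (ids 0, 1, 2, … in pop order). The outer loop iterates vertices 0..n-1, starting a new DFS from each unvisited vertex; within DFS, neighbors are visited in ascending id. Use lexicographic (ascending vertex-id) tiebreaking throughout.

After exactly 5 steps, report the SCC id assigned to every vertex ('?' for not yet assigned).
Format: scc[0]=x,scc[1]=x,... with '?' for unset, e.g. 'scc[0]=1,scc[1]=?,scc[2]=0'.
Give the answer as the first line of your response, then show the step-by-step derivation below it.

scc[0]=?,scc[1]=0,scc[2]=2,scc[3]=3,scc[4]=?,scc[5]=?,scc[6]=1,scc[7]=?

step 1: low=(low[0]=0,low[1]=2,low[2]=1,low[3]=?,low[4]=?,low[5]=?,low[6]=?,low[7]=?); scc=(scc[0]=?,scc[1]=0,scc[2]=?,scc[3]=?,scc[4]=?,scc[5]=?,scc[6]=?,scc[7]=?)
step 2: low=(low[0]=0,low[1]=2,low[2]=1,low[3]=?,low[4]=?,low[5]=?,low[6]=3,low[7]=?); scc=(scc[0]=?,scc[1]=0,scc[2]=?,scc[3]=?,scc[4]=?,scc[5]=?,scc[6]=1,scc[7]=?)
step 3: low=(low[0]=0,low[1]=2,low[2]=1,low[3]=?,low[4]=?,low[5]=?,low[6]=3,low[7]=?); scc=(scc[0]=?,scc[1]=0,scc[2]=2,scc[3]=?,scc[4]=?,scc[5]=?,scc[6]=1,scc[7]=?)
step 4: low=(low[0]=0,low[1]=2,low[2]=1,low[3]=5,low[4]=0,low[5]=?,low[6]=3,low[7]=?); scc=(scc[0]=?,scc[1]=0,scc[2]=2,scc[3]=3,scc[4]=?,scc[5]=?,scc[6]=1,scc[7]=?)
step 5: low=(low[0]=0,low[1]=2,low[2]=1,low[3]=5,low[4]=0,low[5]=?,low[6]=3,low[7]=?); scc=(scc[0]=?,scc[1]=0,scc[2]=2,scc[3]=3,scc[4]=?,scc[5]=?,scc[6]=1,scc[7]=?)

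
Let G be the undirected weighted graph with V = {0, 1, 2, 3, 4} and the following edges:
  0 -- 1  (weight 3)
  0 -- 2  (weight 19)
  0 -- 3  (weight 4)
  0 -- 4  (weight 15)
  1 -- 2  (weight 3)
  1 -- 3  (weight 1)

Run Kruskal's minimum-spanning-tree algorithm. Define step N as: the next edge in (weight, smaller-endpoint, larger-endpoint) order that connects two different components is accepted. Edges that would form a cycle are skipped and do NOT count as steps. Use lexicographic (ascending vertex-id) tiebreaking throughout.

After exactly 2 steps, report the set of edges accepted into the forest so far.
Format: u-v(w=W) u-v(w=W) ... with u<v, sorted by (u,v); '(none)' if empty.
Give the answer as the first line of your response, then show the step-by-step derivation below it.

0-1(w=3) 1-3(w=1)

step 1: add edge 1-3 (w=1); MST = {1-3(w=1)}
step 2: add edge 0-1 (w=3); MST = {0-1(w=3) 1-3(w=1)}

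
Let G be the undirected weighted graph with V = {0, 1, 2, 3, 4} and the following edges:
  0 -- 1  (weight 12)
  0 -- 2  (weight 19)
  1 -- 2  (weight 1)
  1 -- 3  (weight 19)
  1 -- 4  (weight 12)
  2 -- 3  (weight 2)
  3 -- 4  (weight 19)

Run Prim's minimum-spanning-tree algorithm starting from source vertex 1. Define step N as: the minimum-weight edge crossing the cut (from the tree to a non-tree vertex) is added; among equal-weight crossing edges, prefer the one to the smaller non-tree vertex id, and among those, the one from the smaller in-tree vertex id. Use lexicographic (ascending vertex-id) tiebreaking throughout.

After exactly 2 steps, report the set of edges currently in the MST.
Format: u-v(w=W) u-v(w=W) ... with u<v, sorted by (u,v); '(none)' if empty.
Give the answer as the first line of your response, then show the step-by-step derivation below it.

1-2(w=1) 2-3(w=2)

step 1: add edge 1-2 (w=1); MST = {1-2(w=1)}
step 2: add edge 2-3 (w=2); MST = {1-2(w=1) 2-3(w=2)}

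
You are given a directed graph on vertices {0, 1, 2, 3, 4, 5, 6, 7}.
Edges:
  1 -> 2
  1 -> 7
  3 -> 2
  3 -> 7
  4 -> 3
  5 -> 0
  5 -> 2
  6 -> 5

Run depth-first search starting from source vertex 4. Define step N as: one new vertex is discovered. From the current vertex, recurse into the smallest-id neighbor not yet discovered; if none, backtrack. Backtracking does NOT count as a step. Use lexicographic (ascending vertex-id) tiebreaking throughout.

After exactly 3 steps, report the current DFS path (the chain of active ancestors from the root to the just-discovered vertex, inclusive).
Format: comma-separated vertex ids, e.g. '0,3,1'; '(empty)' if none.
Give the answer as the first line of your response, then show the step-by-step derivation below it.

4,3,2

step 1: discover 4; path=4; order=4
step 2: discover 3; path=4>3; order=4,3
step 3: discover 2; path=4>3>2; order=4,3,2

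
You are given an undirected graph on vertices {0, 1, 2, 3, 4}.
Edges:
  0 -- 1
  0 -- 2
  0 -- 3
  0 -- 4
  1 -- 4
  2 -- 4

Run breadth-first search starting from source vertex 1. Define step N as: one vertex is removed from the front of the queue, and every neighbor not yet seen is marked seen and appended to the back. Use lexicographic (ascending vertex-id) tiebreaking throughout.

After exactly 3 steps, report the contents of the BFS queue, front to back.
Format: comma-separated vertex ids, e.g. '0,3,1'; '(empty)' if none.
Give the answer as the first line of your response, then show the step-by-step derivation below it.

2,3

step 1: dequeue 1; queue=[0,4]; order=1
step 2: dequeue 0; queue=[4,2,3]; order=1,0
step 3: dequeue 4; queue=[2,3]; order=1,0,4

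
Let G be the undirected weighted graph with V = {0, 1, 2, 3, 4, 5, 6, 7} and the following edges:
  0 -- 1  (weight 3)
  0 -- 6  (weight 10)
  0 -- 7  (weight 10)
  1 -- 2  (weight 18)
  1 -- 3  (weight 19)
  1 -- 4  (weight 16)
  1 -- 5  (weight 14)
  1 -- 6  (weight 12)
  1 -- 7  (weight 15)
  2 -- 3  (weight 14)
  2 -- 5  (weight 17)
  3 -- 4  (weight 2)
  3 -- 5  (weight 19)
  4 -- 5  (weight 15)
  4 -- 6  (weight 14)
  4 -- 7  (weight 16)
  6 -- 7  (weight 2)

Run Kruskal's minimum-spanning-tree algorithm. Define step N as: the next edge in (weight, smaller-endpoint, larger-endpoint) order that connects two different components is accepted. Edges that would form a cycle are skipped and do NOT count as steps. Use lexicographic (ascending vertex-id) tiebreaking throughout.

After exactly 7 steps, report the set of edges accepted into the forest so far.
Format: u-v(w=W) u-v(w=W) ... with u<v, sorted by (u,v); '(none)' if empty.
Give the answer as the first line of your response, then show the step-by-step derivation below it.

0-1(w=3) 0-6(w=10) 1-5(w=14) 2-3(w=14) 3-4(w=2) 4-6(w=14) 6-7(w=2)

step 1: add edge 3-4 (w=2); MST = {3-4(w=2)}
step 2: add edge 6-7 (w=2); MST = {3-4(w=2) 6-7(w=2)}
step 3: add edge 0-1 (w=3); MST = {0-1(w=3) 3-4(w=2) 6-7(w=2)}
step 4: add edge 0-6 (w=10); MST = {0-1(w=3) 0-6(w=10) 3-4(w=2) 6-7(w=2)}
step 5: add edge 1-5 (w=14); MST = {0-1(w=3) 0-6(w=10) 1-5(w=14) 3-4(w=2) 6-7(w=2)}
step 6: add edge 2-3 (w=14); MST = {0-1(w=3) 0-6(w=10) 1-5(w=14) 2-3(w=14) 3-4(w=2) 6-7(w=2)}
step 7: add edge 4-6 (w=14); MST = {0-1(w=3) 0-6(w=10) 1-5(w=14) 2-3(w=14) 3-4(w=2) 4-6(w=14) 6-7(w=2)}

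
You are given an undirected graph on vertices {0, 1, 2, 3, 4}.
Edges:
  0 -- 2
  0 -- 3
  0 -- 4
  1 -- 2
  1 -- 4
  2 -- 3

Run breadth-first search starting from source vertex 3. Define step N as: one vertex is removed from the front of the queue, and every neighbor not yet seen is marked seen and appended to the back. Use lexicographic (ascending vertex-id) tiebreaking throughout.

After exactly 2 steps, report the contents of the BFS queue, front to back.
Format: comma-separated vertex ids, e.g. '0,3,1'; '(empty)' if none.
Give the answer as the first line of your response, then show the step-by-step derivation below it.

2,4

step 1: dequeue 3; queue=[0,2]; order=3
step 2: dequeue 0; queue=[2,4]; order=3,0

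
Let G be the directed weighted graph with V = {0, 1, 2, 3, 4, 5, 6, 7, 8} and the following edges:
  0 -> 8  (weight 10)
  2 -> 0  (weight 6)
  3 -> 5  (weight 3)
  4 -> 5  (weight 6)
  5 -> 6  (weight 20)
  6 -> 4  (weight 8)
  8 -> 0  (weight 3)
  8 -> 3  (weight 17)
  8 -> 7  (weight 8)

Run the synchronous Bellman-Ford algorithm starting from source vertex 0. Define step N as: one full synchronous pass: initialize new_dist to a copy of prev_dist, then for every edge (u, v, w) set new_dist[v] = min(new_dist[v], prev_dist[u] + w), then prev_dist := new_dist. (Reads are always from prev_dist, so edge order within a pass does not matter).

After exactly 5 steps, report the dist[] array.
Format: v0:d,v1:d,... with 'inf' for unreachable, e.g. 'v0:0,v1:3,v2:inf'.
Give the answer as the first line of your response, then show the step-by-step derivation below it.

v0:0,v1:inf,v2:inf,v3:27,v4:58,v5:30,v6:50,v7:18,v8:10

step 1: dist = v0:0,v1:inf,v2:inf,v3:inf,v4:inf,v5:inf,v6:inf,v7:inf,v8:10
step 2: dist = v0:0,v1:inf,v2:inf,v3:27,v4:inf,v5:inf,v6:inf,v7:18,v8:10
step 3: dist = v0:0,v1:inf,v2:inf,v3:27,v4:inf,v5:30,v6:inf,v7:18,v8:10
step 4: dist = v0:0,v1:inf,v2:inf,v3:27,v4:inf,v5:30,v6:50,v7:18,v8:10
step 5: dist = v0:0,v1:inf,v2:inf,v3:27,v4:58,v5:30,v6:50,v7:18,v8:10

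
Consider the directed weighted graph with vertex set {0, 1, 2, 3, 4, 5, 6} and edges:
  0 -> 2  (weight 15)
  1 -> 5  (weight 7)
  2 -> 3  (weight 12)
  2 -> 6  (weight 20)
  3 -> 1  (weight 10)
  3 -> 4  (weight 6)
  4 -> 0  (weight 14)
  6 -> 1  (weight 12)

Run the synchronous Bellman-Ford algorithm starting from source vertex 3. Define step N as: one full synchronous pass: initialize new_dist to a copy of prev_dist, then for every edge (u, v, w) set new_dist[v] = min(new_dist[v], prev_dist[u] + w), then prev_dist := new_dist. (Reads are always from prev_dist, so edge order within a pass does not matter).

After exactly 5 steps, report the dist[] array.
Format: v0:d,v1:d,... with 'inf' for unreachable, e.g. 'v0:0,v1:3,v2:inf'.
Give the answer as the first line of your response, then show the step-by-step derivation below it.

v0:20,v1:10,v2:35,v3:0,v4:6,v5:17,v6:55

step 1: dist = v0:inf,v1:10,v2:inf,v3:0,v4:6,v5:inf,v6:inf
step 2: dist = v0:20,v1:10,v2:inf,v3:0,v4:6,v5:17,v6:inf
step 3: dist = v0:20,v1:10,v2:35,v3:0,v4:6,v5:17,v6:inf
step 4: dist = v0:20,v1:10,v2:35,v3:0,v4:6,v5:17,v6:55
step 5: dist = v0:20,v1:10,v2:35,v3:0,v4:6,v5:17,v6:55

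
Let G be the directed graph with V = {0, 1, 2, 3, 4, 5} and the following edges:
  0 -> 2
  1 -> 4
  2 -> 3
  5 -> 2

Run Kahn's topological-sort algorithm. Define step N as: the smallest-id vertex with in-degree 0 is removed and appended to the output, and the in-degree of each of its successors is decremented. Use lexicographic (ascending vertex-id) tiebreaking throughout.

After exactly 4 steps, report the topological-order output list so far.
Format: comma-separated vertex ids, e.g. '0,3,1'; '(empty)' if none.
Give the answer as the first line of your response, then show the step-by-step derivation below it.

0,1,4,5

step 1: output 0; order=[0]; indeg=(0,0,1,1,1,0)
step 2: output 1; order=[0,1]; indeg=(0,0,1,1,0,0)
step 3: output 4; order=[0,1,4]; indeg=(0,0,1,1,0,0)
step 4: output 5; order=[0,1,4,5]; indeg=(0,0,0,1,0,0)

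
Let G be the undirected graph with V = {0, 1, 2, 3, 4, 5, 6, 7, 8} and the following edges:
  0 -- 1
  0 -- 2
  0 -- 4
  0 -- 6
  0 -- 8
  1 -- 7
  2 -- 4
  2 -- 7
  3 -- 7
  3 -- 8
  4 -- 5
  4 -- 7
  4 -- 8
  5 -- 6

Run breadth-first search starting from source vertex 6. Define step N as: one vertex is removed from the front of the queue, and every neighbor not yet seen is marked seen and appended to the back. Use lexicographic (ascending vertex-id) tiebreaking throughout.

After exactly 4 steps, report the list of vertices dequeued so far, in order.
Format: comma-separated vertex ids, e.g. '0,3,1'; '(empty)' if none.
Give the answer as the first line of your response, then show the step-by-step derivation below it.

6,0,5,1

step 1: dequeue 6; queue=[0,5]; order=6
step 2: dequeue 0; queue=[5,1,2,4,8]; order=6,0
step 3: dequeue 5; queue=[1,2,4,8]; order=6,0,5
step 4: dequeue 1; queue=[2,4,8,7]; order=6,0,5,1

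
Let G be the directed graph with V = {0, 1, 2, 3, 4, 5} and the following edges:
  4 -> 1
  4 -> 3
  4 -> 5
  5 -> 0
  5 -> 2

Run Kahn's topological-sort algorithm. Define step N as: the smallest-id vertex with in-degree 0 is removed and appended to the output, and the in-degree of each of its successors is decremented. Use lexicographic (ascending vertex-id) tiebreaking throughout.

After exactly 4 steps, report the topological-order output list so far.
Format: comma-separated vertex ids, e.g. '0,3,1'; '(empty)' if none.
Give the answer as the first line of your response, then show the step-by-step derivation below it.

4,1,3,5

step 1: output 4; order=[4]; indeg=(1,0,1,0,0,0)
step 2: output 1; order=[4,1]; indeg=(1,0,1,0,0,0)
step 3: output 3; order=[4,1,3]; indeg=(1,0,1,0,0,0)
step 4: output 5; order=[4,1,3,5]; indeg=(0,0,0,0,0,0)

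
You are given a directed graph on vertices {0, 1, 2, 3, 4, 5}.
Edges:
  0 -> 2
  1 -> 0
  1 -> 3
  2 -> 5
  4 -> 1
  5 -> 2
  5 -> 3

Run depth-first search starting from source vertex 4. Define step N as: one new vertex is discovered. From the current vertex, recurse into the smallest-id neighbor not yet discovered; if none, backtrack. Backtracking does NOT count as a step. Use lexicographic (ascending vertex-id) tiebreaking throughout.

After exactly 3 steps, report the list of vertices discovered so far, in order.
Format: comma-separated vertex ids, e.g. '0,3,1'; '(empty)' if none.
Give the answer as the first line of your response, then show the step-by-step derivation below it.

4,1,0

step 1: discover 4; path=4; order=4
step 2: discover 1; path=4>1; order=4,1
step 3: discover 0; path=4>1>0; order=4,1,0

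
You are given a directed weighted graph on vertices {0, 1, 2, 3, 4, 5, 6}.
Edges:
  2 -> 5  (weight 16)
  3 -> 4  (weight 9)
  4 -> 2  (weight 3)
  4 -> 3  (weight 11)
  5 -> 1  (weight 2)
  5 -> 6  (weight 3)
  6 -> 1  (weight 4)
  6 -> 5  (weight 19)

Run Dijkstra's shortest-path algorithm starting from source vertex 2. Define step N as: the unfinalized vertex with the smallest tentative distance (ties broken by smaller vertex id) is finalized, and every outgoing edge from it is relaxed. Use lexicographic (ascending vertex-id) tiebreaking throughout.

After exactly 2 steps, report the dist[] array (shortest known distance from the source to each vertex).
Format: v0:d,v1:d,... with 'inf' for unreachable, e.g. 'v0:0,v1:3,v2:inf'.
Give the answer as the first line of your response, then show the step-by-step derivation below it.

v0:inf,v1:18,v2:0,v3:inf,v4:inf,v5:16,v6:19

step 1: dist = v0:inf,v1:inf,v2:0,v3:inf,v4:inf,v5:16,v6:inf
step 2: dist = v0:inf,v1:18,v2:0,v3:inf,v4:inf,v5:16,v6:19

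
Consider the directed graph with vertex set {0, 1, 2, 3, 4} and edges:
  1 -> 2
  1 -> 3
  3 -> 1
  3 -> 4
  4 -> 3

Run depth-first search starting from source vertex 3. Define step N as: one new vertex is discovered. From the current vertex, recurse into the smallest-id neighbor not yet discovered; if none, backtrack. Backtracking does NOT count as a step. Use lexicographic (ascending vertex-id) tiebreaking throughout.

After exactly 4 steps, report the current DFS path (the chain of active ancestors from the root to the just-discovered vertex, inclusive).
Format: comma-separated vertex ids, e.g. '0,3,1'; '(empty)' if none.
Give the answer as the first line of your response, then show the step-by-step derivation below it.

3,4

step 1: discover 3; path=3; order=3
step 2: discover 1; path=3>1; order=3,1
step 3: discover 2; path=3>1>2; order=3,1,2
step 4: discover 4; path=3>4; order=3,1,2,4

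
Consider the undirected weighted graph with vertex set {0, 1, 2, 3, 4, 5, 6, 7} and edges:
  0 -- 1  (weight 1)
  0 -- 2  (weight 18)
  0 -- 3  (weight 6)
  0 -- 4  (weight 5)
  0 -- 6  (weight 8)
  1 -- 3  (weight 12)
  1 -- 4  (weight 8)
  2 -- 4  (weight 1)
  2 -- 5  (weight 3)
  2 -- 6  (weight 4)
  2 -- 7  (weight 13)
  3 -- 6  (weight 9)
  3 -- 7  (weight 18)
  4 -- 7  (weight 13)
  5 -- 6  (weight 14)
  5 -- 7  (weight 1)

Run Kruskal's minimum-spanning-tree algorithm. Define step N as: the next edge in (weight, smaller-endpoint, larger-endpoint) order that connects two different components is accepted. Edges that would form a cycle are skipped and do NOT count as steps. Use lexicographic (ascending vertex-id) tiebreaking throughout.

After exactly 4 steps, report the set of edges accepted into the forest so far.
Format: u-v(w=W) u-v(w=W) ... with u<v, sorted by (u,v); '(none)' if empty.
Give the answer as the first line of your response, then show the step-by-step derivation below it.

0-1(w=1) 2-4(w=1) 2-5(w=3) 5-7(w=1)

step 1: add edge 0-1 (w=1); MST = {0-1(w=1)}
step 2: add edge 2-4 (w=1); MST = {0-1(w=1) 2-4(w=1)}
step 3: add edge 5-7 (w=1); MST = {0-1(w=1) 2-4(w=1) 5-7(w=1)}
step 4: add edge 2-5 (w=3); MST = {0-1(w=1) 2-4(w=1) 2-5(w=3) 5-7(w=1)}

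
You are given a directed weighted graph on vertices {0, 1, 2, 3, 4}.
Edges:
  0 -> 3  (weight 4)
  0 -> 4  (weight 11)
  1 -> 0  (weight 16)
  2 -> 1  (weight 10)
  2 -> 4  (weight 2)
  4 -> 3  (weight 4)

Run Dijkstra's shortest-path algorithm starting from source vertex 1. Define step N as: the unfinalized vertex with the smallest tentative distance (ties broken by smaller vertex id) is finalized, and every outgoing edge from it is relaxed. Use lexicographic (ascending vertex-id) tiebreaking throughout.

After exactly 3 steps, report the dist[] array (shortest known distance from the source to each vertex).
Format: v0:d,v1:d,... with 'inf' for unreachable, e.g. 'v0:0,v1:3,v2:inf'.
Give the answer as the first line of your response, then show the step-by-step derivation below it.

v0:16,v1:0,v2:inf,v3:20,v4:27

step 1: dist = v0:16,v1:0,v2:inf,v3:inf,v4:inf
step 2: dist = v0:16,v1:0,v2:inf,v3:20,v4:27
step 3: dist = v0:16,v1:0,v2:inf,v3:20,v4:27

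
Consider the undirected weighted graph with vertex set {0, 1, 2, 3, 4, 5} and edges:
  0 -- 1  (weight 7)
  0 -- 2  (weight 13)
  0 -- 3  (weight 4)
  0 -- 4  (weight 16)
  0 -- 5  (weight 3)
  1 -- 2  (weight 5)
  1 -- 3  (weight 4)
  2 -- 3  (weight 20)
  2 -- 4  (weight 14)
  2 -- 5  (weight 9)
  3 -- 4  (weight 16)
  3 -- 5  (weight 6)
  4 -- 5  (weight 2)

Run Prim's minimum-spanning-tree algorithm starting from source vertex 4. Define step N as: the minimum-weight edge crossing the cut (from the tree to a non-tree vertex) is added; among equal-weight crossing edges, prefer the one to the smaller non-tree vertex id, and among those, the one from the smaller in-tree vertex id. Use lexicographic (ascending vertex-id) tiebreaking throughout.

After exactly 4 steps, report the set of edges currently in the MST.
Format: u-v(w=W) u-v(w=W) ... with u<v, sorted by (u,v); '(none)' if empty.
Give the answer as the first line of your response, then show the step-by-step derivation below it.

0-3(w=4) 0-5(w=3) 1-3(w=4) 4-5(w=2)

step 1: add edge 4-5 (w=2); MST = {4-5(w=2)}
step 2: add edge 0-5 (w=3); MST = {0-5(w=3) 4-5(w=2)}
step 3: add edge 0-3 (w=4); MST = {0-3(w=4) 0-5(w=3) 4-5(w=2)}
step 4: add edge 1-3 (w=4); MST = {0-3(w=4) 0-5(w=3) 1-3(w=4) 4-5(w=2)}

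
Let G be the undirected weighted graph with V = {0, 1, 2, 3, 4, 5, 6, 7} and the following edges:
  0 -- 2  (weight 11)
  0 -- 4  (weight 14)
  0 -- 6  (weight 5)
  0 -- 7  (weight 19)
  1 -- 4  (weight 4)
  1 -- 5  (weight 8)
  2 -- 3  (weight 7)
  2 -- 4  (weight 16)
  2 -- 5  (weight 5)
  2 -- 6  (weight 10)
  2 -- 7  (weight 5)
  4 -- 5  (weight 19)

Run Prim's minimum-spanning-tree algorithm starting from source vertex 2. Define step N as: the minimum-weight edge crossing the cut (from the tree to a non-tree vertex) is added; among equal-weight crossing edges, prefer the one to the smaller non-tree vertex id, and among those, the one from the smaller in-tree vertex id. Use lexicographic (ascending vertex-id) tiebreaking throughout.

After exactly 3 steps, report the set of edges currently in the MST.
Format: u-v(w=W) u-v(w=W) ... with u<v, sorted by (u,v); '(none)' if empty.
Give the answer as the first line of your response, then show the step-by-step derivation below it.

2-3(w=7) 2-5(w=5) 2-7(w=5)

step 1: add edge 2-5 (w=5); MST = {2-5(w=5)}
step 2: add edge 2-7 (w=5); MST = {2-5(w=5) 2-7(w=5)}
step 3: add edge 2-3 (w=7); MST = {2-3(w=7) 2-5(w=5) 2-7(w=5)}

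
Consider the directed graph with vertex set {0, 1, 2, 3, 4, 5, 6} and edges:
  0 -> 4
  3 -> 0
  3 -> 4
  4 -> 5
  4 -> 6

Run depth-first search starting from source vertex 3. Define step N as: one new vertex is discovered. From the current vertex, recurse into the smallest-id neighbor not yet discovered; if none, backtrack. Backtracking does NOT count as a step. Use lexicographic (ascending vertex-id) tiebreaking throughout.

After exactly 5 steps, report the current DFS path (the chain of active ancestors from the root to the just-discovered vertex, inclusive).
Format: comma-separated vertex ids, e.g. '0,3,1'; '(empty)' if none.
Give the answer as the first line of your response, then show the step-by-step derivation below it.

3,0,4,6

step 1: discover 3; path=3; order=3
step 2: discover 0; path=3>0; order=3,0
step 3: discover 4; path=3>0>4; order=3,0,4
step 4: discover 5; path=3>0>4>5; order=3,0,4,5
step 5: discover 6; path=3>0>4>6; order=3,0,4,5,6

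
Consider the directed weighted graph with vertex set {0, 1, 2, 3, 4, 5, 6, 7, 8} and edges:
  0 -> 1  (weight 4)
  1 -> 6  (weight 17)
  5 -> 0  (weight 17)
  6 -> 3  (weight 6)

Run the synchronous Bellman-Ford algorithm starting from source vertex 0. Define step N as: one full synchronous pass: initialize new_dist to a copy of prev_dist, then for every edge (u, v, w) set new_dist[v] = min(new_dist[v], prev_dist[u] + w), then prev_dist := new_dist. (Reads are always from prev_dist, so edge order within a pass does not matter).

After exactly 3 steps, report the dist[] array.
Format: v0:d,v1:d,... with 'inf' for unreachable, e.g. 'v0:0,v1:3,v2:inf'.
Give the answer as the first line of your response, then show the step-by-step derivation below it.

v0:0,v1:4,v2:inf,v3:27,v4:inf,v5:inf,v6:21,v7:inf,v8:inf

step 1: dist = v0:0,v1:4,v2:inf,v3:inf,v4:inf,v5:inf,v6:inf,v7:inf,v8:inf
step 2: dist = v0:0,v1:4,v2:inf,v3:inf,v4:inf,v5:inf,v6:21,v7:inf,v8:inf
step 3: dist = v0:0,v1:4,v2:inf,v3:27,v4:inf,v5:inf,v6:21,v7:inf,v8:inf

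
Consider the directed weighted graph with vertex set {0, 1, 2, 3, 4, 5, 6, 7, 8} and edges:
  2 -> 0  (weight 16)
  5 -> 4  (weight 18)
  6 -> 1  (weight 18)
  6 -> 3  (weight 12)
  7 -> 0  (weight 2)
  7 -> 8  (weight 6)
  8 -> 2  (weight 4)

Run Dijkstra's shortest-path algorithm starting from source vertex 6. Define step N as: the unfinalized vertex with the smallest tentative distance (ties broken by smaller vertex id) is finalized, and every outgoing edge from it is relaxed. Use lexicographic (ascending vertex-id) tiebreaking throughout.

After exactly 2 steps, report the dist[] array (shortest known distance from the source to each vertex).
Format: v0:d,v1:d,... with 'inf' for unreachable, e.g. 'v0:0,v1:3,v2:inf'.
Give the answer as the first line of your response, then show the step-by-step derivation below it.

v0:inf,v1:18,v2:inf,v3:12,v4:inf,v5:inf,v6:0,v7:inf,v8:inf

step 1: dist = v0:inf,v1:18,v2:inf,v3:12,v4:inf,v5:inf,v6:0,v7:inf,v8:inf
step 2: dist = v0:inf,v1:18,v2:inf,v3:12,v4:inf,v5:inf,v6:0,v7:inf,v8:inf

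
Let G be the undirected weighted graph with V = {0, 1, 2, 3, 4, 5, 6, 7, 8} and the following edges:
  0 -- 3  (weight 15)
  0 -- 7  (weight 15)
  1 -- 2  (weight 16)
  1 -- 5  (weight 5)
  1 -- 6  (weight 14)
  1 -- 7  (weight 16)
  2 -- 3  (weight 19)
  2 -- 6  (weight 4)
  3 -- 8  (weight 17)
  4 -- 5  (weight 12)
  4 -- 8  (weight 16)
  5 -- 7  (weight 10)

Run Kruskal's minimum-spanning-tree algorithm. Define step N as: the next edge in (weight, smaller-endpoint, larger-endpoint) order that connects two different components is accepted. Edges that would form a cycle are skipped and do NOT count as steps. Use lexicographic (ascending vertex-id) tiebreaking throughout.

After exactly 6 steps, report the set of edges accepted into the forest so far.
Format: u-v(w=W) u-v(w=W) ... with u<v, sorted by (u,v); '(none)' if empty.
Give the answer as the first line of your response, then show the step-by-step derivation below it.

0-3(w=15) 1-5(w=5) 1-6(w=14) 2-6(w=4) 4-5(w=12) 5-7(w=10)

step 1: add edge 2-6 (w=4); MST = {2-6(w=4)}
step 2: add edge 1-5 (w=5); MST = {1-5(w=5) 2-6(w=4)}
step 3: add edge 5-7 (w=10); MST = {1-5(w=5) 2-6(w=4) 5-7(w=10)}
step 4: add edge 4-5 (w=12); MST = {1-5(w=5) 2-6(w=4) 4-5(w=12) 5-7(w=10)}
step 5: add edge 1-6 (w=14); MST = {1-5(w=5) 1-6(w=14) 2-6(w=4) 4-5(w=12) 5-7(w=10)}
step 6: add edge 0-3 (w=15); MST = {0-3(w=15) 1-5(w=5) 1-6(w=14) 2-6(w=4) 4-5(w=12) 5-7(w=10)}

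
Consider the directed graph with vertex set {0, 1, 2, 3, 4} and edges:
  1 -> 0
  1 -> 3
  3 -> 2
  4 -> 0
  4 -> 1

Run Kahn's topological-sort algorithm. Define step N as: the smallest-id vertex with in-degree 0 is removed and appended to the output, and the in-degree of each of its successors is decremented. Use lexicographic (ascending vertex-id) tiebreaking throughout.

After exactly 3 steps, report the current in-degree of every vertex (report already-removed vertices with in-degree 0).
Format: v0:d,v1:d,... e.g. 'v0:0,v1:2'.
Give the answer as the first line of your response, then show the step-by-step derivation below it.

v0:0,v1:0,v2:1,v3:0,v4:0

step 1: output 4; order=[4]; indeg=(1,0,1,1,0)
step 2: output 1; order=[4,1]; indeg=(0,0,1,0,0)
step 3: output 0; order=[4,1,0]; indeg=(0,0,1,0,0)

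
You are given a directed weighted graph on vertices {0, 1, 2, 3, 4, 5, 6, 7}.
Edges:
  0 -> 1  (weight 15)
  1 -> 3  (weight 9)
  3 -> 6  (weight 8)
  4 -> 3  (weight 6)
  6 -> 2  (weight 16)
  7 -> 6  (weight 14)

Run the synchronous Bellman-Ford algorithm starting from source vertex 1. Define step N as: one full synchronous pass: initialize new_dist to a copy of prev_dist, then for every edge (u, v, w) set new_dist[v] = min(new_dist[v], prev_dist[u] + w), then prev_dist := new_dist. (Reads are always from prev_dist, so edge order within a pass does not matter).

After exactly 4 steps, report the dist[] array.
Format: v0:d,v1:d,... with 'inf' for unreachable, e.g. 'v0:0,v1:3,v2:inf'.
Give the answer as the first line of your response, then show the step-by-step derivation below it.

v0:inf,v1:0,v2:33,v3:9,v4:inf,v5:inf,v6:17,v7:inf

step 1: dist = v0:inf,v1:0,v2:inf,v3:9,v4:inf,v5:inf,v6:inf,v7:inf
step 2: dist = v0:inf,v1:0,v2:inf,v3:9,v4:inf,v5:inf,v6:17,v7:inf
step 3: dist = v0:inf,v1:0,v2:33,v3:9,v4:inf,v5:inf,v6:17,v7:inf
step 4: dist = v0:inf,v1:0,v2:33,v3:9,v4:inf,v5:inf,v6:17,v7:inf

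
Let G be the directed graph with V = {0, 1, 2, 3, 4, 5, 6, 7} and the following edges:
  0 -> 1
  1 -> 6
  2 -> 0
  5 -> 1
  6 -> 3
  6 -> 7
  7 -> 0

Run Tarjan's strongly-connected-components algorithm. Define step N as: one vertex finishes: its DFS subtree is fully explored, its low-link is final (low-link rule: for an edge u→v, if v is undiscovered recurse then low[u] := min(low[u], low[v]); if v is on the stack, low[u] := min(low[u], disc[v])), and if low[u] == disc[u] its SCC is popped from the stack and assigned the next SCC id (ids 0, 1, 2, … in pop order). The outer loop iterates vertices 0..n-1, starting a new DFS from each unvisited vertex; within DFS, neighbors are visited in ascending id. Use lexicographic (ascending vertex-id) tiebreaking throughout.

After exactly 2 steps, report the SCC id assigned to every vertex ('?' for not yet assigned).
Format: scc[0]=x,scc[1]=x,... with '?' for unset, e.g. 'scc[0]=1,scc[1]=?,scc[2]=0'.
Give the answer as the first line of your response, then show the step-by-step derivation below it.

scc[0]=?,scc[1]=?,scc[2]=?,scc[3]=0,scc[4]=?,scc[5]=?,scc[6]=?,scc[7]=?

step 1: low=(low[0]=0,low[1]=1,low[2]=?,low[3]=3,low[4]=?,low[5]=?,low[6]=2,low[7]=?); scc=(scc[0]=?,scc[1]=?,scc[2]=?,scc[3]=0,scc[4]=?,scc[5]=?,scc[6]=?,scc[7]=?)
step 2: low=(low[0]=0,low[1]=1,low[2]=?,low[3]=3,low[4]=?,low[5]=?,low[6]=2,low[7]=0); scc=(scc[0]=?,scc[1]=?,scc[2]=?,scc[3]=0,scc[4]=?,scc[5]=?,scc[6]=?,scc[7]=?)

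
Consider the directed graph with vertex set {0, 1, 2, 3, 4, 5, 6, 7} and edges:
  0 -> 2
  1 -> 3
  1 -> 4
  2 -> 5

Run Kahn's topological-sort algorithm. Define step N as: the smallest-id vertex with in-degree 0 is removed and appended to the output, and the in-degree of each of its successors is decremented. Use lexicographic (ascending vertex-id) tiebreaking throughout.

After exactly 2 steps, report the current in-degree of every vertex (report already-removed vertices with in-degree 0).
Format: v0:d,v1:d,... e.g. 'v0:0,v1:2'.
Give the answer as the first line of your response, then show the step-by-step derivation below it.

v0:0,v1:0,v2:0,v3:0,v4:0,v5:1,v6:0,v7:0

step 1: output 0; order=[0]; indeg=(0,0,0,1,1,1,0,0)
step 2: output 1; order=[0,1]; indeg=(0,0,0,0,0,1,0,0)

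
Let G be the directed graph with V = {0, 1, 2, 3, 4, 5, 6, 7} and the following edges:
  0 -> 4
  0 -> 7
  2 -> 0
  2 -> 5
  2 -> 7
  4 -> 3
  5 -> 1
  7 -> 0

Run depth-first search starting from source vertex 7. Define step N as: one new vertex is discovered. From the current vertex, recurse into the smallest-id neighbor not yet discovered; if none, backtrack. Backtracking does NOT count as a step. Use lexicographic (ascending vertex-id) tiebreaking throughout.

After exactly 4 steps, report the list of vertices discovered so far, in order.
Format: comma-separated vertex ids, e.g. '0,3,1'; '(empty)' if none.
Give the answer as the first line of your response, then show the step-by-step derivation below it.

7,0,4,3

step 1: discover 7; path=7; order=7
step 2: discover 0; path=7>0; order=7,0
step 3: discover 4; path=7>0>4; order=7,0,4
step 4: discover 3; path=7>0>4>3; order=7,0,4,3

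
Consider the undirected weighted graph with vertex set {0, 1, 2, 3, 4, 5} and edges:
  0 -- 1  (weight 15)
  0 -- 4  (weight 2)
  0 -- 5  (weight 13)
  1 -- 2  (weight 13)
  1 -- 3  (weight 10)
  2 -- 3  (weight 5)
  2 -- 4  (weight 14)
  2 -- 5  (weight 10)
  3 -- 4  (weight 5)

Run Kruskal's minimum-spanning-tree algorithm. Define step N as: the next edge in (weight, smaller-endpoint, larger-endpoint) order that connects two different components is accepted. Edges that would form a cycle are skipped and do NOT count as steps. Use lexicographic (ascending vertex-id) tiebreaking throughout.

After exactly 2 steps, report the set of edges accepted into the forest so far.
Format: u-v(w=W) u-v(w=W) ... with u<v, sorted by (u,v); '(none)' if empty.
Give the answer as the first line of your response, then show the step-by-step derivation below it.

0-4(w=2) 2-3(w=5)

step 1: add edge 0-4 (w=2); MST = {0-4(w=2)}
step 2: add edge 2-3 (w=5); MST = {0-4(w=2) 2-3(w=5)}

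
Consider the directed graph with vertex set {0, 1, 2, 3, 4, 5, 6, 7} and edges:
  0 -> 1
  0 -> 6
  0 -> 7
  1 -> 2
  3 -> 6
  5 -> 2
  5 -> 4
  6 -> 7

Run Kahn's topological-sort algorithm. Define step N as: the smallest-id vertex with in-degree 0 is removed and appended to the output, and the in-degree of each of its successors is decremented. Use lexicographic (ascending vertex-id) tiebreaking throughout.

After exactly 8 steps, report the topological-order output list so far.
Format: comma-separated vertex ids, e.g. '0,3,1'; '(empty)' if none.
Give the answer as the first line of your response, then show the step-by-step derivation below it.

0,1,3,5,2,4,6,7

step 1: output 0; order=[0]; indeg=(0,0,2,0,1,0,1,1)
step 2: output 1; order=[0,1]; indeg=(0,0,1,0,1,0,1,1)
step 3: output 3; order=[0,1,3]; indeg=(0,0,1,0,1,0,0,1)
step 4: output 5; order=[0,1,3,5]; indeg=(0,0,0,0,0,0,0,1)
step 5: output 2; order=[0,1,3,5,2]; indeg=(0,0,0,0,0,0,0,1)
step 6: output 4; order=[0,1,3,5,2,4]; indeg=(0,0,0,0,0,0,0,1)
step 7: output 6; order=[0,1,3,5,2,4,6]; indeg=(0,0,0,0,0,0,0,0)
step 8: output 7; order=[0,1,3,5,2,4,6,7]; indeg=(0,0,0,0,0,0,0,0)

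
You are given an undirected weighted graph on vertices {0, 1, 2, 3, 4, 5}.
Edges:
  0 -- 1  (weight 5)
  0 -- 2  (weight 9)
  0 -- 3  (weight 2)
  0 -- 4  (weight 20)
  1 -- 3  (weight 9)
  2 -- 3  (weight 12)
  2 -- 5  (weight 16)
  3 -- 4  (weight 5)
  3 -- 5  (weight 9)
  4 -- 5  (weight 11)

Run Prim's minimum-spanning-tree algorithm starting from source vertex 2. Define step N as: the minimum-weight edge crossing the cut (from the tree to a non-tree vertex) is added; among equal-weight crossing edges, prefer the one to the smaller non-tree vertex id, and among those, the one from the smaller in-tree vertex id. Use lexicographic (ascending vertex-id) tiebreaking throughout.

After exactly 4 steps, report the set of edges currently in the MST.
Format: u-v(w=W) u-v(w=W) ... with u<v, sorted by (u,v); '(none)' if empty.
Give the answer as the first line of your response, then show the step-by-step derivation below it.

0-1(w=5) 0-2(w=9) 0-3(w=2) 3-4(w=5)

step 1: add edge 0-2 (w=9); MST = {0-2(w=9)}
step 2: add edge 0-3 (w=2); MST = {0-2(w=9) 0-3(w=2)}
step 3: add edge 0-1 (w=5); MST = {0-1(w=5) 0-2(w=9) 0-3(w=2)}
step 4: add edge 3-4 (w=5); MST = {0-1(w=5) 0-2(w=9) 0-3(w=2) 3-4(w=5)}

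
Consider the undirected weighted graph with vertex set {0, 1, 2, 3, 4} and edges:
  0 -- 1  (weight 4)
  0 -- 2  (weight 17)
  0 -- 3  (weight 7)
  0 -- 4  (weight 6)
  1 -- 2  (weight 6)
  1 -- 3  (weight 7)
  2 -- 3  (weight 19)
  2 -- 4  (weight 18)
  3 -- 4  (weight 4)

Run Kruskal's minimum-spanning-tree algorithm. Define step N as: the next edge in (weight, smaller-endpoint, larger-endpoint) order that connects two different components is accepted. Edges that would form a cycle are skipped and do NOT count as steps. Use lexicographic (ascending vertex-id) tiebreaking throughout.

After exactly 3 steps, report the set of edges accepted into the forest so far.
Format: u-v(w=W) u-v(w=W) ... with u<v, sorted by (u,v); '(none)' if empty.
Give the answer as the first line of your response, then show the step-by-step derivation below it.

0-1(w=4) 0-4(w=6) 3-4(w=4)

step 1: add edge 0-1 (w=4); MST = {0-1(w=4)}
step 2: add edge 3-4 (w=4); MST = {0-1(w=4) 3-4(w=4)}
step 3: add edge 0-4 (w=6); MST = {0-1(w=4) 0-4(w=6) 3-4(w=4)}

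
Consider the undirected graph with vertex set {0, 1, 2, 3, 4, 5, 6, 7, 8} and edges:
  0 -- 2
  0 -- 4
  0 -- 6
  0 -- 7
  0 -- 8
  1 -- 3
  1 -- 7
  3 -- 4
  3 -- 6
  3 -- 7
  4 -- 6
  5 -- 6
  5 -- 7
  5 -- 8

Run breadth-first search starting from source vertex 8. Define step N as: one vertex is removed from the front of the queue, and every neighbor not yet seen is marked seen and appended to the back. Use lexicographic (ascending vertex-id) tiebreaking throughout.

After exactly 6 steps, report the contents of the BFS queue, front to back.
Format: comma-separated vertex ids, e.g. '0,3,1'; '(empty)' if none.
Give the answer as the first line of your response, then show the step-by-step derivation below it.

7,3

step 1: dequeue 8; queue=[0,5]; order=8
step 2: dequeue 0; queue=[5,2,4,6,7]; order=8,0
step 3: dequeue 5; queue=[2,4,6,7]; order=8,0,5
step 4: dequeue 2; queue=[4,6,7]; order=8,0,5,2
step 5: dequeue 4; queue=[6,7,3]; order=8,0,5,2,4
step 6: dequeue 6; queue=[7,3]; order=8,0,5,2,4,6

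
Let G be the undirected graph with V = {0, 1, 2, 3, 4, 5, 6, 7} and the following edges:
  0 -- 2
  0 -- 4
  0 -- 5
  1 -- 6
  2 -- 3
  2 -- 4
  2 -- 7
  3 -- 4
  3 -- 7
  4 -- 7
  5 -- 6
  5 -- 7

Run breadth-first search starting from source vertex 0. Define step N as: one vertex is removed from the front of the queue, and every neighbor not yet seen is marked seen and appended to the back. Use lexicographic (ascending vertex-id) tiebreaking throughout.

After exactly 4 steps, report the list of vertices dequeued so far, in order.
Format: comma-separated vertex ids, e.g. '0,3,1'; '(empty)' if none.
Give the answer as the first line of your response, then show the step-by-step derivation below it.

0,2,4,5

step 1: dequeue 0; queue=[2,4,5]; order=0
step 2: dequeue 2; queue=[4,5,3,7]; order=0,2
step 3: dequeue 4; queue=[5,3,7]; order=0,2,4
step 4: dequeue 5; queue=[3,7,6]; order=0,2,4,5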